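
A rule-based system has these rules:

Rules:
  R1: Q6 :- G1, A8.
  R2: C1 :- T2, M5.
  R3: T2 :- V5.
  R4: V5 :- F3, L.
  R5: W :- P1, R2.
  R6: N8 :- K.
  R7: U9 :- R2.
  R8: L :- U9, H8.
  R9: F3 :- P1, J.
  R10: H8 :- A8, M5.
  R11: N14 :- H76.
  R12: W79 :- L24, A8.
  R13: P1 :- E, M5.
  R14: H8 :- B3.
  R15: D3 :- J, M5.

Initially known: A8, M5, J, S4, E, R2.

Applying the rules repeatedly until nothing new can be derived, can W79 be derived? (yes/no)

no

Round 1 fires R7, R10, R13, R15, giving U9, H8, P1, D3.
Round 2 fires R5, R8, R9, giving W, L, F3.
Round 3 fires R4, giving V5.
Round 4 fires R3, giving T2.
Round 5 fires R2, giving C1.
Fixed point reached. W79 is concluded only by R12; R12 needs L24 (never derived).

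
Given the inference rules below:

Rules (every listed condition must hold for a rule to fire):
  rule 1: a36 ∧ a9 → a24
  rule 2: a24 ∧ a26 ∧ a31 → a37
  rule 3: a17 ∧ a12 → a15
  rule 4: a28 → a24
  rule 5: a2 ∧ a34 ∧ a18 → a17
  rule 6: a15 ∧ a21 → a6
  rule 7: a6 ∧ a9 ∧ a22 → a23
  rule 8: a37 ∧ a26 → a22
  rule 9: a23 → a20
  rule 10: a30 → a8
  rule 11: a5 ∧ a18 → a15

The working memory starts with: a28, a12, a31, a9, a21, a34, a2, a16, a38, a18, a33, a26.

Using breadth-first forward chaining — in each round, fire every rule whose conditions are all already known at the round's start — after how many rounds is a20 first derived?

5

Round 1: rule 4 [a28 → a24]; rule 5 [a2 ∧ a34 ∧ a18 → a17]. Adds a24, a17.
Round 2: rule 2 [a24 ∧ a26 ∧ a31 → a37]; rule 3 [a17 ∧ a12 → a15]. Adds a37, a15.
Round 3: rule 6 [a15 ∧ a21 → a6]; rule 8 [a37 ∧ a26 → a22]. Adds a6, a22.
Round 4: rule 7 [a6 ∧ a9 ∧ a22 → a23]. Adds a23.
Round 5: rule 9 [a23 → a20]. Adds a20.
a20 first appears in round 5.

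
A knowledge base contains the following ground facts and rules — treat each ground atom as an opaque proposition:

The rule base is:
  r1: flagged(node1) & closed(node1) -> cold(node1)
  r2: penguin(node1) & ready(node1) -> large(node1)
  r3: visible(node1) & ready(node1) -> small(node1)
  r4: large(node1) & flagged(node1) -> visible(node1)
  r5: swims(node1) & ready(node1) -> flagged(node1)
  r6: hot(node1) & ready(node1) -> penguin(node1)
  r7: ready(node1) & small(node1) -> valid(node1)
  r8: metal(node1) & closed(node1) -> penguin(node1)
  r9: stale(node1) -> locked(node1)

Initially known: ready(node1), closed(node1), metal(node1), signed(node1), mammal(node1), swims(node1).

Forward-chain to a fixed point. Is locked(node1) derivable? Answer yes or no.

Round 1: r5 [swims(node1) & ready(node1) -> flagged(node1)]; r8 [metal(node1) & closed(node1) -> penguin(node1)]. Adds flagged(node1), penguin(node1).
Round 2: r1 [flagged(node1) & closed(node1) -> cold(node1)]; r2 [penguin(node1) & ready(node1) -> large(node1)]. Adds cold(node1), large(node1).
Round 3: r4 [large(node1) & flagged(node1) -> visible(node1)]. Adds visible(node1).
Round 4: r3 [visible(node1) & ready(node1) -> small(node1)]. Adds small(node1).
Round 5: r7 [ready(node1) & small(node1) -> valid(node1)]. Adds valid(node1).
Fixed point reached. locked(node1) is concluded only by r9; r9 needs stale(node1) (never derived).

no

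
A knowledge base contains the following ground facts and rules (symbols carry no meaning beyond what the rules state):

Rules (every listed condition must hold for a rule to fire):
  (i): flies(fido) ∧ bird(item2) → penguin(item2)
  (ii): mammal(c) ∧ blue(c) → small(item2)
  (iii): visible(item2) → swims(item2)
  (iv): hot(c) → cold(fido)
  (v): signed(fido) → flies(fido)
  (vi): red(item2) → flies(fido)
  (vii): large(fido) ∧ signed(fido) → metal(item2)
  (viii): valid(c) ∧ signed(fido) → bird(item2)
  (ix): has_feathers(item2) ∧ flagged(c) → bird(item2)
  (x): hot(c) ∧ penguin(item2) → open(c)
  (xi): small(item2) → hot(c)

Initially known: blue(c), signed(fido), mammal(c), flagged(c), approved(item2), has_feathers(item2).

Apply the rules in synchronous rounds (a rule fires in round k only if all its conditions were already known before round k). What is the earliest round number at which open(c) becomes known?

3

Round 1 — (ii), (v), (ix), derive small(item2), flies(fido), bird(item2).
Round 2 — (i), (xi), derive penguin(item2), hot(c).
Round 3 — (iv), (x), derive cold(fido), open(c).
open(c) first appears in round 3.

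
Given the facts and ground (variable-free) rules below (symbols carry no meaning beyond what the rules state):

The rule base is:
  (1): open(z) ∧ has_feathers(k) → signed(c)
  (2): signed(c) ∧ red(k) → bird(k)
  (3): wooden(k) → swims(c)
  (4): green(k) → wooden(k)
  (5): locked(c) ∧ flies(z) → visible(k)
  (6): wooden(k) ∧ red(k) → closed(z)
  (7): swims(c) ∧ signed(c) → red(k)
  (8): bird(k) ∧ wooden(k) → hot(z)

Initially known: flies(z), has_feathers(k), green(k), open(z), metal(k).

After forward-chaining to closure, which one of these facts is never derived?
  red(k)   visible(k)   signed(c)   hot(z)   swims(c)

Round 1: (1) [open(z) ∧ has_feathers(k) → signed(c)]; (4) [green(k) → wooden(k)]. Adds signed(c), wooden(k).
Round 2: (3) [wooden(k) → swims(c)]. Adds swims(c).
Round 3: (7) [swims(c) ∧ signed(c) → red(k)]. Adds red(k).
Round 4: (2) [signed(c) ∧ red(k) → bird(k)]; (6) [wooden(k) ∧ red(k) → closed(z)]. Adds bird(k), closed(z).
Round 5: (8) [bird(k) ∧ wooden(k) → hot(z)]. Adds hot(z).
Derived: red(k) (round 3), hot(z) (round 5), swims(c) (round 2), signed(c) (round 1). visible(k) never appears in any round.

visible(k)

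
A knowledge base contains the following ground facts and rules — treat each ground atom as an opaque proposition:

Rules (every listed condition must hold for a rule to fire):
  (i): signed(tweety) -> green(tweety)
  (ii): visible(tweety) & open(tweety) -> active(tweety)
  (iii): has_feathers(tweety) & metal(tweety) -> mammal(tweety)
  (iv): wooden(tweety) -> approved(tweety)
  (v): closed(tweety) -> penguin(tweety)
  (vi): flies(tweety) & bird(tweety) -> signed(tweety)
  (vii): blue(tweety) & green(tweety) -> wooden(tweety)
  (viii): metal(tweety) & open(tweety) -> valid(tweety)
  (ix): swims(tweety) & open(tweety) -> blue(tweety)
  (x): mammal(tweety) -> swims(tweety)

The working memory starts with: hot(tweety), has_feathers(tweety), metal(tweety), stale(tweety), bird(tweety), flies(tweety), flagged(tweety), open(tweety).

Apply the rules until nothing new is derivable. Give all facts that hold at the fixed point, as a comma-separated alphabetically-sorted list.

approved(tweety), bird(tweety), blue(tweety), flagged(tweety), flies(tweety), green(tweety), has_feathers(tweety), hot(tweety), mammal(tweety), metal(tweety), open(tweety), signed(tweety), stale(tweety), swims(tweety), valid(tweety), wooden(tweety)

Round 1: (iii) [has_feathers(tweety) & metal(tweety) -> mammal(tweety)]; (vi) [flies(tweety) & bird(tweety) -> signed(tweety)]; (viii) [metal(tweety) & open(tweety) -> valid(tweety)]. Adds mammal(tweety), signed(tweety), valid(tweety).
Round 2: (i) [signed(tweety) -> green(tweety)]; (x) [mammal(tweety) -> swims(tweety)]. Adds green(tweety), swims(tweety).
Round 3: (ix) [swims(tweety) & open(tweety) -> blue(tweety)]. Adds blue(tweety).
Round 4: (vii) [blue(tweety) & green(tweety) -> wooden(tweety)]. Adds wooden(tweety).
Round 5: (iv) [wooden(tweety) -> approved(tweety)]. Adds approved(tweety).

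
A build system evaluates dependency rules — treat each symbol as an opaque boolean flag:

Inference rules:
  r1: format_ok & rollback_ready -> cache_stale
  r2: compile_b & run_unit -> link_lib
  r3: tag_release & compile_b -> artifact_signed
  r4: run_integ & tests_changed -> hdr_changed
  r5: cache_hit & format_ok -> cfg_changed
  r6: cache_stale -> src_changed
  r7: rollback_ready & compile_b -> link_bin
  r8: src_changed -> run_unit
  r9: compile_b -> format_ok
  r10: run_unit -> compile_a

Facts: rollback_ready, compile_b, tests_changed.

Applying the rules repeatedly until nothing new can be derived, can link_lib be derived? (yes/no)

yes

Round 1: r7 [rollback_ready & compile_b -> link_bin]; r9 [compile_b -> format_ok]. Adds link_bin, format_ok.
Round 2: r1 [format_ok & rollback_ready -> cache_stale]. Adds cache_stale.
Round 3: r6 [cache_stale -> src_changed]. Adds src_changed.
Round 4: r8 [src_changed -> run_unit]. Adds run_unit.
Round 5: r2 [compile_b & run_unit -> link_lib]; r10 [run_unit -> compile_a]. Adds link_lib, compile_a.
link_lib appears in round 5, so it is derivable.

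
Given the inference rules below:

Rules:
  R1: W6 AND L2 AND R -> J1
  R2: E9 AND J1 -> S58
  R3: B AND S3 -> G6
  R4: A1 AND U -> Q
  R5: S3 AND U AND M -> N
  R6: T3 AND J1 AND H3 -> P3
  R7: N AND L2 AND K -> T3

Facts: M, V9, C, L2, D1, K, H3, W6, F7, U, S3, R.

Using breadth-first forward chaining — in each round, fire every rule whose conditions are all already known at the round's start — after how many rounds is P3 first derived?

[1] R1 [W6 AND L2 AND R -> J1]; R5 [S3 AND U AND M -> N]. ⇒ new: J1, N.
[2] R7 [N AND L2 AND K -> T3]. ⇒ new: T3.
[3] R6 [T3 AND J1 AND H3 -> P3]. ⇒ new: P3.
P3 first appears in round 3.

3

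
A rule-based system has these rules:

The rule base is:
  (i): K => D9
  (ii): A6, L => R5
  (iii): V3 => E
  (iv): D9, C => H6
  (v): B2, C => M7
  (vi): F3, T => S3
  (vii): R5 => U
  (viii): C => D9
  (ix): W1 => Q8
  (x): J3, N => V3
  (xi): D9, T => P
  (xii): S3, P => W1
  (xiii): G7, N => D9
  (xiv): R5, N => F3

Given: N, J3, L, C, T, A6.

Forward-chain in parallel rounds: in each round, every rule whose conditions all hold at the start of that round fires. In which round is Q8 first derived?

Round 1 — (ii), (viii), (x), derive R5, D9, V3.
Round 2 — (iii), (iv), (vii), (xi), (xiv), derive E, H6, U, P, F3.
Round 3 — (vi), derive S3.
Round 4 — (xii), derive W1.
Round 5 — (ix), derive Q8.
Q8 first appears in round 5.

5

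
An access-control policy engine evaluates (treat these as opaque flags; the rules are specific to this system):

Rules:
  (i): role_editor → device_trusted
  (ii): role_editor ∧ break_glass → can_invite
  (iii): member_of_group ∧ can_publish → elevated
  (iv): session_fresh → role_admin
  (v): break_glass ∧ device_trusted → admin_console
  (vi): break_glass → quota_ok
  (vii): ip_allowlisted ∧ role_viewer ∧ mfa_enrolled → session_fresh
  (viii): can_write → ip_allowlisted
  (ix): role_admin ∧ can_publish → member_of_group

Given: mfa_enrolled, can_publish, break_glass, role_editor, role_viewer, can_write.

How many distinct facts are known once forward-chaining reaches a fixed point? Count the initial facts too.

Round 1 — (i), (ii), (vi), (viii), derive device_trusted, can_invite, quota_ok, ip_allowlisted.
Round 2 — (v), (vii), derive admin_console, session_fresh.
Round 3 — (iv), derive role_admin.
Round 4 — (ix), derive member_of_group.
Round 5 — (iii), derive elevated.
Closure: {admin_console, break_glass, can_invite, can_publish, can_write, device_trusted, elevated, ip_allowlisted, member_of_group, mfa_enrolled, quota_ok, role_admin, role_editor, role_viewer, session_fresh} — 15 facts.

15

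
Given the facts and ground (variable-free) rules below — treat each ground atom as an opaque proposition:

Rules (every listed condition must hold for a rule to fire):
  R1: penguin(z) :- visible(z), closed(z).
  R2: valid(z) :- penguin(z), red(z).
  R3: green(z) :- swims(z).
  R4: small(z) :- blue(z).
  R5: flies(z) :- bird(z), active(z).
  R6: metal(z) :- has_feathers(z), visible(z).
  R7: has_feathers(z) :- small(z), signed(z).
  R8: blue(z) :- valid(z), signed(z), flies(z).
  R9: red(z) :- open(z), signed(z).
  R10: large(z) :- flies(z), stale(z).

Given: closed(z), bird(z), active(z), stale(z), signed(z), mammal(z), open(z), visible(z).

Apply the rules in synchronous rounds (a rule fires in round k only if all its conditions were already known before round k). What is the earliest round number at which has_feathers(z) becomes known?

5

Round 1 — R1, R5, R9, derive penguin(z), flies(z), red(z).
Round 2 — R2, R10, derive valid(z), large(z).
Round 3 — R8, derive blue(z).
Round 4 — R4, derive small(z).
Round 5 — R7, derive has_feathers(z).
has_feathers(z) first appears in round 5.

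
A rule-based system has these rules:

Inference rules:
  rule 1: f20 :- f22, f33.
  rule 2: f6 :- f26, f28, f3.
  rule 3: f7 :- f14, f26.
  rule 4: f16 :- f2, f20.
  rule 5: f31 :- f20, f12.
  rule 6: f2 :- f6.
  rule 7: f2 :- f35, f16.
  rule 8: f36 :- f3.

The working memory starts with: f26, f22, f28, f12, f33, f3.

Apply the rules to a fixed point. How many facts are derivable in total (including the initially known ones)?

12

Round 1 fires rule 1, rule 2, rule 8, giving f20, f6, f36.
Round 2 fires rule 5, rule 6, giving f31, f2.
Round 3 fires rule 4, giving f16.
Closure: {f12, f16, f2, f20, f22, f26, f28, f3, f31, f33, f36, f6} — 12 facts.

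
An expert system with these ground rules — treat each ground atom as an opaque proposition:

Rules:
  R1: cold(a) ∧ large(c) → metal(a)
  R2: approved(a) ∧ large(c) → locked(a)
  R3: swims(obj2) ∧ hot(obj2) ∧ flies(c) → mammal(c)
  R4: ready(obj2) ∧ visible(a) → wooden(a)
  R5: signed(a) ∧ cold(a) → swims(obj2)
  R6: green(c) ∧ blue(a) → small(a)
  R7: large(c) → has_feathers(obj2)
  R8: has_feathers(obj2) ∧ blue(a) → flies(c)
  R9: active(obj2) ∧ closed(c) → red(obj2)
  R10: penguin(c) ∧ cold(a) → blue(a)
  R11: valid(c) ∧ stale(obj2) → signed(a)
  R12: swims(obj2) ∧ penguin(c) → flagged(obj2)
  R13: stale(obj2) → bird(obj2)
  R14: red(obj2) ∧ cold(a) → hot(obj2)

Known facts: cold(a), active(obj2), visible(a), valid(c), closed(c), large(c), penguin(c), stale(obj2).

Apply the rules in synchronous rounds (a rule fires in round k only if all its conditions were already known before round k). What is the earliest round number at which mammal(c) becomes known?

3

Round 1: R1 [cold(a) ∧ large(c) → metal(a)]; R7 [large(c) → has_feathers(obj2)]; R9 [active(obj2) ∧ closed(c) → red(obj2)]; R10 [penguin(c) ∧ cold(a) → blue(a)]; R11 [valid(c) ∧ stale(obj2) → signed(a)]; R13 [stale(obj2) → bird(obj2)]. New: metal(a), has_feathers(obj2), red(obj2), blue(a), signed(a), bird(obj2).
Round 2: R5 [signed(a) ∧ cold(a) → swims(obj2)]; R8 [has_feathers(obj2) ∧ blue(a) → flies(c)]; R14 [red(obj2) ∧ cold(a) → hot(obj2)]. New: swims(obj2), flies(c), hot(obj2).
Round 3: R3 [swims(obj2) ∧ hot(obj2) ∧ flies(c) → mammal(c)]; R12 [swims(obj2) ∧ penguin(c) → flagged(obj2)]. New: mammal(c), flagged(obj2).
mammal(c) first appears in round 3.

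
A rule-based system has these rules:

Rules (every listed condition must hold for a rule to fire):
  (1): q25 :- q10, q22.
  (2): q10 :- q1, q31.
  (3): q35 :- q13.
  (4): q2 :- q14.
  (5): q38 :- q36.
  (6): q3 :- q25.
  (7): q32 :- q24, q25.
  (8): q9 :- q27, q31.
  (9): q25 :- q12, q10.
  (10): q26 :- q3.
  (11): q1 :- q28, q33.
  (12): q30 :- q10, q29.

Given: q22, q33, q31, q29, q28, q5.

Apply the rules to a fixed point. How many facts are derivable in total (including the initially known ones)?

12

Round 1 fires (11), giving q1.
Round 2 fires (2), giving q10.
Round 3 fires (1), (12), giving q25, q30.
Round 4 fires (6), giving q3.
Round 5 fires (10), giving q26.
Closure: {q1, q10, q22, q25, q26, q28, q29, q3, q30, q31, q33, q5} — 12 facts.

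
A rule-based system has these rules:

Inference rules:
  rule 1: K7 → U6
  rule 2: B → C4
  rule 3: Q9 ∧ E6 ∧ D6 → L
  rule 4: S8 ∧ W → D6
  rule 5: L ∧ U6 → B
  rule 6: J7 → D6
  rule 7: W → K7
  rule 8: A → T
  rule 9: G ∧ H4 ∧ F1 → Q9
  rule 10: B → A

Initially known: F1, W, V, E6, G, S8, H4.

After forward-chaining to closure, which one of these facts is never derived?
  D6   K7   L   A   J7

J7

Round 1: rule 4 [S8 ∧ W → D6]; rule 7 [W → K7]; rule 9 [G ∧ H4 ∧ F1 → Q9]. New: D6, K7, Q9.
Round 2: rule 1 [K7 → U6]; rule 3 [Q9 ∧ E6 ∧ D6 → L]. New: U6, L.
Round 3: rule 5 [L ∧ U6 → B]. New: B.
Round 4: rule 2 [B → C4]; rule 10 [B → A]. New: C4, A.
Round 5: rule 8 [A → T]. New: T.
Derived: A (round 4), K7 (round 1), D6 (round 1), L (round 2). J7 never appears in any round.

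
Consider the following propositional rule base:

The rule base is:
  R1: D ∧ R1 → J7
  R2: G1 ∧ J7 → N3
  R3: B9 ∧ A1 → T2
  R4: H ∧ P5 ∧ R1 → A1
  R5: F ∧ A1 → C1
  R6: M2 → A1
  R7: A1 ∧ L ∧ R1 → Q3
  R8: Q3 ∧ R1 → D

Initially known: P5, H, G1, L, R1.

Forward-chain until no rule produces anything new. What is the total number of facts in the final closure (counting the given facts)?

Round 1 fires R4, giving A1.
Round 2 fires R7, giving Q3.
Round 3 fires R8, giving D.
Round 4 fires R1, giving J7.
Round 5 fires R2, giving N3.
Closure: {A1, D, G1, H, J7, L, N3, P5, Q3, R1} — 10 facts.

10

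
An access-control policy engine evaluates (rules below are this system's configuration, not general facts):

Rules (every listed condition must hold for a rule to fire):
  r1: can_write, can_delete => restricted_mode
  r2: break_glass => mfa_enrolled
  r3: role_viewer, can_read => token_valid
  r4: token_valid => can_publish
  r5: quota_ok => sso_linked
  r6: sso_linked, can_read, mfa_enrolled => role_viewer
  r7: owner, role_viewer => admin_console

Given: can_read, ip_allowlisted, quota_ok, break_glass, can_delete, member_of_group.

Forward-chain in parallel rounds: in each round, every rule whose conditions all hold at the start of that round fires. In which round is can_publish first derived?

4

[1] r2 [break_glass => mfa_enrolled]; r5 [quota_ok => sso_linked]. ⇒ new: mfa_enrolled, sso_linked.
[2] r6 [sso_linked, can_read, mfa_enrolled => role_viewer]. ⇒ new: role_viewer.
[3] r3 [role_viewer, can_read => token_valid]. ⇒ new: token_valid.
[4] r4 [token_valid => can_publish]. ⇒ new: can_publish.
can_publish first appears in round 4.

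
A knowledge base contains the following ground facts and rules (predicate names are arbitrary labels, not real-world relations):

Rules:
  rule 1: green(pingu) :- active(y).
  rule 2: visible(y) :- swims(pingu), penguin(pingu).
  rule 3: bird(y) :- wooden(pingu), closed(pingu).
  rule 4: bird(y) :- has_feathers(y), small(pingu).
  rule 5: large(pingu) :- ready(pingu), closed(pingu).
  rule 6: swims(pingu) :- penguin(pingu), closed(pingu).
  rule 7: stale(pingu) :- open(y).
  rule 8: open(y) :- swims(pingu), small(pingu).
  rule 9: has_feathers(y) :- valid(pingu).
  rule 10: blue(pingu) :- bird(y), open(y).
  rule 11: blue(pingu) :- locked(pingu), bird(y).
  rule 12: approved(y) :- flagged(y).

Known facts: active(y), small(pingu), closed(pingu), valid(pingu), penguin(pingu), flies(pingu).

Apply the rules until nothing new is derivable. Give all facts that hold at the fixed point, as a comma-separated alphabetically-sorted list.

active(y), bird(y), blue(pingu), closed(pingu), flies(pingu), green(pingu), has_feathers(y), open(y), penguin(pingu), small(pingu), stale(pingu), swims(pingu), valid(pingu), visible(y)

Round 1: rule 1 [green(pingu) :- active(y).]; rule 6 [swims(pingu) :- penguin(pingu), closed(pingu).]; rule 9 [has_feathers(y) :- valid(pingu).]. Adds green(pingu), swims(pingu), has_feathers(y).
Round 2: rule 2 [visible(y) :- swims(pingu), penguin(pingu).]; rule 4 [bird(y) :- has_feathers(y), small(pingu).]; rule 8 [open(y) :- swims(pingu), small(pingu).]. Adds visible(y), bird(y), open(y).
Round 3: rule 7 [stale(pingu) :- open(y).]; rule 10 [blue(pingu) :- bird(y), open(y).]. Adds stale(pingu), blue(pingu).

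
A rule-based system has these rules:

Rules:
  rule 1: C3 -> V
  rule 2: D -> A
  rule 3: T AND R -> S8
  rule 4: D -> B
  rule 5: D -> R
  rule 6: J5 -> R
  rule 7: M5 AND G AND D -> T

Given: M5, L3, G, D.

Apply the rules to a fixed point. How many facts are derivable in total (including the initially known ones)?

9

Round 1: rule 2 [D -> A]; rule 4 [D -> B]; rule 5 [D -> R]; rule 7 [M5 AND G AND D -> T]. Adds A, B, R, T.
Round 2: rule 3 [T AND R -> S8]. Adds S8.
Closure: {A, B, D, G, L3, M5, R, S8, T} — 9 facts.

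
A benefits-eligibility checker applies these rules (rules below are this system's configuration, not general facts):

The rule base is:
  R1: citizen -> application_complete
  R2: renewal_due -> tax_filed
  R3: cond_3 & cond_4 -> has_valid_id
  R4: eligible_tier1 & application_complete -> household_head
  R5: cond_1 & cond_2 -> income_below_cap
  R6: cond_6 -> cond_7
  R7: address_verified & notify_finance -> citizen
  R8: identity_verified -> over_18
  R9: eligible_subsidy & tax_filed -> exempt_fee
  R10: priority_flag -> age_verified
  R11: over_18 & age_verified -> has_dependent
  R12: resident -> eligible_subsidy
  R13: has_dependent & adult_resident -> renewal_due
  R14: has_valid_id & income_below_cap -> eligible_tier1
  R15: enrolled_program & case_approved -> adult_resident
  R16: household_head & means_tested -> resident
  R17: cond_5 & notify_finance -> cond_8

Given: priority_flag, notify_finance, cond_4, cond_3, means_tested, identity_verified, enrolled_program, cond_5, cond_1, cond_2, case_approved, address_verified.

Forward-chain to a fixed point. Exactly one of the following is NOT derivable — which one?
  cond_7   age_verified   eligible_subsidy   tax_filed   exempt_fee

cond_7

Round 1: R3 [cond_3 & cond_4 -> has_valid_id]; R5 [cond_1 & cond_2 -> income_below_cap]; R7 [address_verified & notify_finance -> citizen]; R8 [identity_verified -> over_18]; R10 [priority_flag -> age_verified]; R15 [enrolled_program & case_approved -> adult_resident]; R17 [cond_5 & notify_finance -> cond_8]. Adds has_valid_id, income_below_cap, citizen, over_18, age_verified, adult_resident, cond_8.
Round 2: R1 [citizen -> application_complete]; R11 [over_18 & age_verified -> has_dependent]; R14 [has_valid_id & income_below_cap -> eligible_tier1]. Adds application_complete, has_dependent, eligible_tier1.
Round 3: R4 [eligible_tier1 & application_complete -> household_head]; R13 [has_dependent & adult_resident -> renewal_due]. Adds household_head, renewal_due.
Round 4: R2 [renewal_due -> tax_filed]; R16 [household_head & means_tested -> resident]. Adds tax_filed, resident.
Round 5: R12 [resident -> eligible_subsidy]. Adds eligible_subsidy.
Round 6: R9 [eligible_subsidy & tax_filed -> exempt_fee]. Adds exempt_fee.
Derived: exempt_fee (round 6), tax_filed (round 4), age_verified (round 1), eligible_subsidy (round 5). cond_7 never appears in any round.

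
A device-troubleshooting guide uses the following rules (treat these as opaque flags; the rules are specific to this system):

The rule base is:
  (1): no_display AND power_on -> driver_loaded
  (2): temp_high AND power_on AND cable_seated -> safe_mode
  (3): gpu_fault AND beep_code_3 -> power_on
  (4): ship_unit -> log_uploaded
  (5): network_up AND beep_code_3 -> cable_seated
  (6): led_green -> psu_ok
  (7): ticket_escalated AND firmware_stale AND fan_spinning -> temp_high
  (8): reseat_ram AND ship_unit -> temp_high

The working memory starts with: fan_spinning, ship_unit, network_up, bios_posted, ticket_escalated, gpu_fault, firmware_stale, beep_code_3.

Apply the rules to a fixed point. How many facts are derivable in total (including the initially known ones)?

[1] (3) [gpu_fault AND beep_code_3 -> power_on]; (4) [ship_unit -> log_uploaded]; (5) [network_up AND beep_code_3 -> cable_seated]; (7) [ticket_escalated AND firmware_stale AND fan_spinning -> temp_high]. ⇒ new: power_on, log_uploaded, cable_seated, temp_high.
[2] (2) [temp_high AND power_on AND cable_seated -> safe_mode]. ⇒ new: safe_mode.
Closure: {beep_code_3, bios_posted, cable_seated, fan_spinning, firmware_stale, gpu_fault, log_uploaded, network_up, power_on, safe_mode, ship_unit, temp_high, ticket_escalated} — 13 facts.

13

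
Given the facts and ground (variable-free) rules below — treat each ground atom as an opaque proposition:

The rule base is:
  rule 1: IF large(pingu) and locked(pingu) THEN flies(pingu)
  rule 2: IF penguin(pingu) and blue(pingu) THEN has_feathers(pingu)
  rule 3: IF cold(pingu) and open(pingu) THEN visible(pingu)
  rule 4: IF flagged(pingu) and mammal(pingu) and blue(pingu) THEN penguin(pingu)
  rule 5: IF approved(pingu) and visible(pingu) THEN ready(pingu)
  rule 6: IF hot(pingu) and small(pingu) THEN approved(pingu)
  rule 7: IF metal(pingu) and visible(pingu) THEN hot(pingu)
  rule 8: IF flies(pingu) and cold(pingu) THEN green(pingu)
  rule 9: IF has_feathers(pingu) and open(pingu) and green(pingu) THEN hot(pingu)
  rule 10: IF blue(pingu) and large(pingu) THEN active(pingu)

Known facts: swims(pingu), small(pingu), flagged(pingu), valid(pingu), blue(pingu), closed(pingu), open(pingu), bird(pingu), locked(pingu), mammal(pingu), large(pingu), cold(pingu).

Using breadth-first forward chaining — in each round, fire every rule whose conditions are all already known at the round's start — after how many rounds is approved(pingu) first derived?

Round 1: rule 1 [IF large(pingu) and locked(pingu) THEN flies(pingu)]; rule 3 [IF cold(pingu) and open(pingu) THEN visible(pingu)]; rule 4 [IF flagged(pingu) and mammal(pingu) and blue(pingu) THEN penguin(pingu)]; rule 10 [IF blue(pingu) and large(pingu) THEN active(pingu)]. Adds flies(pingu), visible(pingu), penguin(pingu), active(pingu).
Round 2: rule 2 [IF penguin(pingu) and blue(pingu) THEN has_feathers(pingu)]; rule 8 [IF flies(pingu) and cold(pingu) THEN green(pingu)]. Adds has_feathers(pingu), green(pingu).
Round 3: rule 9 [IF has_feathers(pingu) and open(pingu) and green(pingu) THEN hot(pingu)]. Adds hot(pingu).
Round 4: rule 6 [IF hot(pingu) and small(pingu) THEN approved(pingu)]. Adds approved(pingu).
approved(pingu) first appears in round 4.

4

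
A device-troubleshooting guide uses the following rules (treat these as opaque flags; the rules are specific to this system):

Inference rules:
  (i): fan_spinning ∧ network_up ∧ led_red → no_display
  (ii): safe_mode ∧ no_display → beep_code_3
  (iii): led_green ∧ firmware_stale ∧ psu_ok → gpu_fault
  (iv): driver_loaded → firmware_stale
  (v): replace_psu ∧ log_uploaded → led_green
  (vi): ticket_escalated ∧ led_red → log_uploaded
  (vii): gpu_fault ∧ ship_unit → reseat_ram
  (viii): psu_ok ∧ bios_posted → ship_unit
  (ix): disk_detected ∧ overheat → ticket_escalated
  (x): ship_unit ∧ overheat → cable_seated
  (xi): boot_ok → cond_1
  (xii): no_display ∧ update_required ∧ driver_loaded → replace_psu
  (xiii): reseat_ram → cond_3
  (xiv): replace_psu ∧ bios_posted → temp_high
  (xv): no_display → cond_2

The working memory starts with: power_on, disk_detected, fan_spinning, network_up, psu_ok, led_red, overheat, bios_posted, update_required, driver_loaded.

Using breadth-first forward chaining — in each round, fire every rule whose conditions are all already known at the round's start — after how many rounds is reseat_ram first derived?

Round 1: (i) [fan_spinning ∧ network_up ∧ led_red → no_display]; (iv) [driver_loaded → firmware_stale]; (viii) [psu_ok ∧ bios_posted → ship_unit]; (ix) [disk_detected ∧ overheat → ticket_escalated]. Adds no_display, firmware_stale, ship_unit, ticket_escalated.
Round 2: (vi) [ticket_escalated ∧ led_red → log_uploaded]; (x) [ship_unit ∧ overheat → cable_seated]; (xii) [no_display ∧ update_required ∧ driver_loaded → replace_psu]; (xv) [no_display → cond_2]. Adds log_uploaded, cable_seated, replace_psu, cond_2.
Round 3: (v) [replace_psu ∧ log_uploaded → led_green]; (xiv) [replace_psu ∧ bios_posted → temp_high]. Adds led_green, temp_high.
Round 4: (iii) [led_green ∧ firmware_stale ∧ psu_ok → gpu_fault]. Adds gpu_fault.
Round 5: (vii) [gpu_fault ∧ ship_unit → reseat_ram]. Adds reseat_ram.
reseat_ram first appears in round 5.

5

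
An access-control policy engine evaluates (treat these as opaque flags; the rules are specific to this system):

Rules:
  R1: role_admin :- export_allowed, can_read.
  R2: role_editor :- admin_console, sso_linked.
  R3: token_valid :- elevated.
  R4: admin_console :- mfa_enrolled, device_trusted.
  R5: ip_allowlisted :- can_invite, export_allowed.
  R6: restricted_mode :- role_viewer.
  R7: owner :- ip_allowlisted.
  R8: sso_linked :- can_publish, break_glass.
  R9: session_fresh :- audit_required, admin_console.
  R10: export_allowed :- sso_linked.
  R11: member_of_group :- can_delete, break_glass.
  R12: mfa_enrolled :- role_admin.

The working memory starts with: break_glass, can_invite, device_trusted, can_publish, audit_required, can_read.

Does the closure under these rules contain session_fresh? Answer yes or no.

Round 1 — R8, derive sso_linked.
Round 2 — R10, derive export_allowed.
Round 3 — R1, R5, derive role_admin, ip_allowlisted.
Round 4 — R7, R12, derive owner, mfa_enrolled.
Round 5 — R4, derive admin_console.
Round 6 — R2, R9, derive role_editor, session_fresh.
session_fresh appears in round 6, so it is derivable.

yes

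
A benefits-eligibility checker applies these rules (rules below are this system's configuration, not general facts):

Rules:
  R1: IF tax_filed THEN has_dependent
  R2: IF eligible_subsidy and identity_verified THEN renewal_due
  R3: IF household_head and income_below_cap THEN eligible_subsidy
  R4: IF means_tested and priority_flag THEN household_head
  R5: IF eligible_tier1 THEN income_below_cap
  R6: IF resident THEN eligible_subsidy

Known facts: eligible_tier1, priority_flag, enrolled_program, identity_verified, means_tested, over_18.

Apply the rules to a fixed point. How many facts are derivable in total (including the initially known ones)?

Round 1 — R4, R5, derive household_head, income_below_cap.
Round 2 — R3, derive eligible_subsidy.
Round 3 — R2, derive renewal_due.
Closure: {eligible_subsidy, eligible_tier1, enrolled_program, household_head, identity_verified, income_below_cap, means_tested, over_18, priority_flag, renewal_due} — 10 facts.

10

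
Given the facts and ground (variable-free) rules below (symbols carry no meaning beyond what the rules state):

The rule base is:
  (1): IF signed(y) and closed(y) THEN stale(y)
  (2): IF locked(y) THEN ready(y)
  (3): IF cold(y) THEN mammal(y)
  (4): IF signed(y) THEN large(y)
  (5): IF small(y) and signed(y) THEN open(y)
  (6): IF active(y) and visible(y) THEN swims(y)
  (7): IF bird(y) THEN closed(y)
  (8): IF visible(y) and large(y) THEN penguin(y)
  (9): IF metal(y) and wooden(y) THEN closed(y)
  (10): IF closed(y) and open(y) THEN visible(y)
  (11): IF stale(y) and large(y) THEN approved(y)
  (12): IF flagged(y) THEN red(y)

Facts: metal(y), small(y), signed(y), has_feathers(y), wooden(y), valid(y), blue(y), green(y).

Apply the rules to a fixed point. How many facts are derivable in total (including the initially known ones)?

Round 1 fires (4), (5), (9), giving large(y), open(y), closed(y).
Round 2 fires (1), (10), giving stale(y), visible(y).
Round 3 fires (8), (11), giving penguin(y), approved(y).
Closure: {approved(y), blue(y), closed(y), green(y), has_feathers(y), large(y), metal(y), open(y), penguin(y), signed(y), small(y), stale(y), valid(y), visible(y), wooden(y)} — 15 facts.

15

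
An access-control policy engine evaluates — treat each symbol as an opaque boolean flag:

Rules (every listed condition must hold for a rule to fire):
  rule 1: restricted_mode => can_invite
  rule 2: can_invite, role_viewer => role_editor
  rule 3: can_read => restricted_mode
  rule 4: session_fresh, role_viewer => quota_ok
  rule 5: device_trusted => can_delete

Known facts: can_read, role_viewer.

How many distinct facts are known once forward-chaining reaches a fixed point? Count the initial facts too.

Round 1: rule 3 [can_read => restricted_mode]. Adds restricted_mode.
Round 2: rule 1 [restricted_mode => can_invite]. Adds can_invite.
Round 3: rule 2 [can_invite, role_viewer => role_editor]. Adds role_editor.
Closure: {can_invite, can_read, restricted_mode, role_editor, role_viewer} — 5 facts.

5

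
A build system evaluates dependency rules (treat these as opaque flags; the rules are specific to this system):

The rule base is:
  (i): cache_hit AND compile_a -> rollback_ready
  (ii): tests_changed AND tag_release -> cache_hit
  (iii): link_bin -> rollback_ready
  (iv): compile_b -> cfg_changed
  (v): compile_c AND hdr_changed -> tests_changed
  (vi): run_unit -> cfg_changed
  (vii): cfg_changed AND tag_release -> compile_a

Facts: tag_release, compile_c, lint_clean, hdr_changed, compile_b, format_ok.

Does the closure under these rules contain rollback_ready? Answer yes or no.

Round 1 fires (iv), (v), giving cfg_changed, tests_changed.
Round 2 fires (ii), (vii), giving cache_hit, compile_a.
Round 3 fires (i), giving rollback_ready.
rollback_ready appears in round 3, so it is derivable.

yes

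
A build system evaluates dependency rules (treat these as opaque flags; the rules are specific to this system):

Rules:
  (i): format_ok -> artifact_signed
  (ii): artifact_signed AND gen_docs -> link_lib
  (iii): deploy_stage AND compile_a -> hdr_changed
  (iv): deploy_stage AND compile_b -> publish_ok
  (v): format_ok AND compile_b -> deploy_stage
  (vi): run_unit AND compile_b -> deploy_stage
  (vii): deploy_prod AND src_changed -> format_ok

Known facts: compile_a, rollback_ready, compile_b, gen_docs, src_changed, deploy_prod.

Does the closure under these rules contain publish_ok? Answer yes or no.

Round 1 fires (vii), giving format_ok.
Round 2 fires (i), (v), giving artifact_signed, deploy_stage.
Round 3 fires (ii), (iii), (iv), giving link_lib, hdr_changed, publish_ok.
publish_ok appears in round 3, so it is derivable.

yes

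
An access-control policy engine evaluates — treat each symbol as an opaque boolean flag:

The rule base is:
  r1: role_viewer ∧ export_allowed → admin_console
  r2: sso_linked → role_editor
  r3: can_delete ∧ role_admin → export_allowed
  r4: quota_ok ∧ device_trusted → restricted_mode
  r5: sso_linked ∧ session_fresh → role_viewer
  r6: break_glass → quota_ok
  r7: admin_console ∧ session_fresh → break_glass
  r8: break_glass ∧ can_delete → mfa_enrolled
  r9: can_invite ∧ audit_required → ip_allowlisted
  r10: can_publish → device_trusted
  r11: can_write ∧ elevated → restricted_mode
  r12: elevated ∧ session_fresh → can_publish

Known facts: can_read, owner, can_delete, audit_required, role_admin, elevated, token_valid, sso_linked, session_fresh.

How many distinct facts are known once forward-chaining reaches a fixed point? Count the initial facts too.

19

Round 1: r2 [sso_linked → role_editor]; r3 [can_delete ∧ role_admin → export_allowed]; r5 [sso_linked ∧ session_fresh → role_viewer]; r12 [elevated ∧ session_fresh → can_publish]. New: role_editor, export_allowed, role_viewer, can_publish.
Round 2: r1 [role_viewer ∧ export_allowed → admin_console]; r10 [can_publish → device_trusted]. New: admin_console, device_trusted.
Round 3: r7 [admin_console ∧ session_fresh → break_glass]. New: break_glass.
Round 4: r6 [break_glass → quota_ok]; r8 [break_glass ∧ can_delete → mfa_enrolled]. New: quota_ok, mfa_enrolled.
Round 5: r4 [quota_ok ∧ device_trusted → restricted_mode]. New: restricted_mode.
Closure: {admin_console, audit_required, break_glass, can_delete, can_publish, can_read, device_trusted, elevated, export_allowed, mfa_enrolled, owner, quota_ok, restricted_mode, role_admin, role_editor, role_viewer, session_fresh, sso_linked, token_valid} — 19 facts.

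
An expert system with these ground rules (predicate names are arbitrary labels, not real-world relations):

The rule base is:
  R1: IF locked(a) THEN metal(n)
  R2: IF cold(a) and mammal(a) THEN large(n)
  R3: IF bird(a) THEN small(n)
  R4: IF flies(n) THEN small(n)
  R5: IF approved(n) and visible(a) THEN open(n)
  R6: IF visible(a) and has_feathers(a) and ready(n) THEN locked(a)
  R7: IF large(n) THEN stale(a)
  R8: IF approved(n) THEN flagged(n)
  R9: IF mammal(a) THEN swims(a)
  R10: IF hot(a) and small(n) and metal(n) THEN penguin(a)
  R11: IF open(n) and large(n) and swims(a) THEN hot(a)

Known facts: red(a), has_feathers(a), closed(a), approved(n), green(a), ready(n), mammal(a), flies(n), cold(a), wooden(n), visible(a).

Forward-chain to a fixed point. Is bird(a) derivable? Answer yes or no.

Round 1 — R2, R4, R5, R6, R8, R9, derive large(n), small(n), open(n), locked(a), flagged(n), swims(a).
Round 2 — R1, R7, R11, derive metal(n), stale(a), hot(a).
Round 3 — R10, derive penguin(a).
Fixed point reached. No rule has bird(a) as a consequent, and it is not given.

no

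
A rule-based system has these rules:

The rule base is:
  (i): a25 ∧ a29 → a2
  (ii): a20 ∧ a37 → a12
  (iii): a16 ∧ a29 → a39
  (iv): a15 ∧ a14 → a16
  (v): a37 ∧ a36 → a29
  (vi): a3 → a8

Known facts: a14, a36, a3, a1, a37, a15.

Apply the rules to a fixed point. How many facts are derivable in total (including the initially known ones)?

10

[1] (iv) [a15 ∧ a14 → a16]; (v) [a37 ∧ a36 → a29]; (vi) [a3 → a8]. ⇒ new: a16, a29, a8.
[2] (iii) [a16 ∧ a29 → a39]. ⇒ new: a39.
Closure: {a1, a14, a15, a16, a29, a3, a36, a37, a39, a8} — 10 facts.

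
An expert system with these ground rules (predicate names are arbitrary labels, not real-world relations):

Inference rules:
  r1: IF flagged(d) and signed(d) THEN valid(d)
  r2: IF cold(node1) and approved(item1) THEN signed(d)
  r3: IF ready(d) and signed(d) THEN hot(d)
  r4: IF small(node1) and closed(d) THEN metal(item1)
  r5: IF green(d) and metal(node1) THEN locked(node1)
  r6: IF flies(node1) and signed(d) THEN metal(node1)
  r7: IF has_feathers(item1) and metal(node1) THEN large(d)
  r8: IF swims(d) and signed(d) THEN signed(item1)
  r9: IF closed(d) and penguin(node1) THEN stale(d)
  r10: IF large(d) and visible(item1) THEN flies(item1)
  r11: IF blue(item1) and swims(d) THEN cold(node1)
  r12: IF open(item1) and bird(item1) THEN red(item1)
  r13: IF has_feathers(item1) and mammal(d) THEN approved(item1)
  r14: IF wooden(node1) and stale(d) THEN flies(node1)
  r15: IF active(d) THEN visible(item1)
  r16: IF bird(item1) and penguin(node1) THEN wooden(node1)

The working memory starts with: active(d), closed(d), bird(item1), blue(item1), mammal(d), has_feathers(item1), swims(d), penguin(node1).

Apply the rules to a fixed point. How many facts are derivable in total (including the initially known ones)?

19

Round 1: r9 [IF closed(d) and penguin(node1) THEN stale(d)]; r11 [IF blue(item1) and swims(d) THEN cold(node1)]; r13 [IF has_feathers(item1) and mammal(d) THEN approved(item1)]; r15 [IF active(d) THEN visible(item1)]; r16 [IF bird(item1) and penguin(node1) THEN wooden(node1)]. New: stale(d), cold(node1), approved(item1), visible(item1), wooden(node1).
Round 2: r2 [IF cold(node1) and approved(item1) THEN signed(d)]; r14 [IF wooden(node1) and stale(d) THEN flies(node1)]. New: signed(d), flies(node1).
Round 3: r6 [IF flies(node1) and signed(d) THEN metal(node1)]; r8 [IF swims(d) and signed(d) THEN signed(item1)]. New: metal(node1), signed(item1).
Round 4: r7 [IF has_feathers(item1) and metal(node1) THEN large(d)]. New: large(d).
Round 5: r10 [IF large(d) and visible(item1) THEN flies(item1)]. New: flies(item1).
Closure: {active(d), approved(item1), bird(item1), blue(item1), closed(d), cold(node1), flies(item1), flies(node1), has_feathers(item1), large(d), mammal(d), metal(node1), penguin(node1), signed(d), signed(item1), stale(d), swims(d), visible(item1), wooden(node1)} — 19 facts.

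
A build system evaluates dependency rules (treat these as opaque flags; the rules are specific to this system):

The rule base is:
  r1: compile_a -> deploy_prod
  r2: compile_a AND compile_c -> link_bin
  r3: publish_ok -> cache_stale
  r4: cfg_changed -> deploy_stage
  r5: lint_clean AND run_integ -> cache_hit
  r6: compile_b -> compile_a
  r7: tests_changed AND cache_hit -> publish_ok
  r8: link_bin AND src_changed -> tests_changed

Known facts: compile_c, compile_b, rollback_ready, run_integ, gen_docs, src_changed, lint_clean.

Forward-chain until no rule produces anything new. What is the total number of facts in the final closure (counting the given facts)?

14

Round 1: r5 [lint_clean AND run_integ -> cache_hit]; r6 [compile_b -> compile_a]. New: cache_hit, compile_a.
Round 2: r1 [compile_a -> deploy_prod]; r2 [compile_a AND compile_c -> link_bin]. New: deploy_prod, link_bin.
Round 3: r8 [link_bin AND src_changed -> tests_changed]. New: tests_changed.
Round 4: r7 [tests_changed AND cache_hit -> publish_ok]. New: publish_ok.
Round 5: r3 [publish_ok -> cache_stale]. New: cache_stale.
Closure: {cache_hit, cache_stale, compile_a, compile_b, compile_c, deploy_prod, gen_docs, link_bin, lint_clean, publish_ok, rollback_ready, run_integ, src_changed, tests_changed} — 14 facts.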